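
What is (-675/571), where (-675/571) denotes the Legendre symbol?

Pull out -1: (-675/571) = (-1/571)·(675/571). Since 571 ≡ 3 (mod 4), (-1/571) = -1. Now have -(675/571).
Reduce the numerator: 675 ≡ 104 (mod 571), so (675/571) = (104/571).
Factor out 2: 104 = 2^3·13. Since 571 ≡ 3 (mod 8), (2/571) = -1, and (2/571)^3 = -1. Now have (13/571).
13 ≡ 1 (mod 4), so quadratic reciprocity gives (13/571) = (571/13). Reduce: 571 ≡ 12 (mod 13). Now have (12/13).
Factor out 2: 12 = 2^2·3. Since 13 ≡ 5 (mod 8), (2/13) = -1, and (2/13)^2 = +1. Now have (3/13).
13 ≡ 1 (mod 4), so quadratic reciprocity gives (3/13) = (13/3). Reduce: 13 ≡ 1 (mod 3). Now have (1/3).
(1/3) = 1. Collecting the sign factors: 1.

1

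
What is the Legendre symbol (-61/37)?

-1

Reduce the numerator: -61 ≡ 13 (mod 37), so (-61/37) = (13/37).
13 ≡ 1 (mod 4), so quadratic reciprocity gives (13/37) = (37/13). Reduce: 37 ≡ 11 (mod 13). Now have (11/13).
13 ≡ 1 (mod 4), so quadratic reciprocity gives (11/13) = (13/11). Reduce: 13 ≡ 2 (mod 11). Now have (2/11).
Factor out 2: 2 = 2. Since 11 ≡ 3 (mod 8), (2/11) = -1. Now have -(1/11).
(1/11) = 1. Collecting the sign factors: -1.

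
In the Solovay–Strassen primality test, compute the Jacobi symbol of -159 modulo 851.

(-159|851)
  = -(159|851)    [851 ≡ 3 mod 4 ⇒ (-1|851) = -1]
  = (851|159)    [QR: both ≡ 3 mod 4, sign flips]
  = (56|159)    [851 ≡ 56 mod 159]
  = (7|159)    [159 ≡ 7 mod 8 ⇒ (2|159)^3 = +1]
  = -(159|7)    [QR: both ≡ 3 mod 4, sign flips]
  = -(5|7)    [159 ≡ 5 mod 7]
  = -(7|5)    [QR: 5 ≡ 1 mod 4, sign kept]
  = -(2|5)    [7 ≡ 2 mod 5]
  = (1|5)    [5 ≡ 5 mod 8 ⇒ (2|5) = -1]
  = 1    [(1|5) = 1]

1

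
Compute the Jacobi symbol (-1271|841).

1

Pull out -1: (-1271|841) = (-1|841)·(1271|841). Since 841 ≡ 1 (mod 4), (-1|841) = +1. Now have (1271|841).
Reduce the numerator: 1271 ≡ 430 (mod 841), so (1271|841) = (430|841).
Factor out 2: 430 = 2·215. Since 841 ≡ 1 (mod 8), (2|841) = +1. Now have (215|841).
841 ≡ 1 (mod 4), so quadratic reciprocity gives (215|841) = (841|215). Reduce: 841 ≡ 196 (mod 215). Now have (196|215).
Factor out 2: 196 = 2^2·49. Since 215 ≡ 7 (mod 8), (2|215) = +1, and (2|215)^2 = +1. Now have (49|215).
49 ≡ 1 (mod 4), so quadratic reciprocity gives (49|215) = (215|49). Reduce: 215 ≡ 19 (mod 49). Now have (19|49).
49 ≡ 1 (mod 4), so quadratic reciprocity gives (19|49) = (49|19). Reduce: 49 ≡ 11 (mod 19). Now have (11|19).
Both 11 ≡ 3 and 19 ≡ 3 (mod 4), so reciprocity gives (11|19) = -(19|11). Reduce: 19 ≡ 8 (mod 11). Now have -(8|11).
Factor out 2: 8 = 2^3. Since 11 ≡ 3 (mod 8), (2|11) = -1, and (2|11)^3 = -1. Now have (1|11).
(1|11) = 1. Collecting the sign factors: 1.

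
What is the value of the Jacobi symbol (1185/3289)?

1

1185 ≡ 1 (mod 4), so quadratic reciprocity gives (1185/3289) = (3289/1185). Reduce: 3289 ≡ 919 (mod 1185). Now have (919/1185).
1185 ≡ 1 (mod 4), so quadratic reciprocity gives (919/1185) = (1185/919). Reduce: 1185 ≡ 266 (mod 919). Now have (266/919).
Factor out 2: 266 = 2·133. Since 919 ≡ 7 (mod 8), (2/919) = +1. Now have (133/919).
133 ≡ 1 (mod 4), so quadratic reciprocity gives (133/919) = (919/133). Reduce: 919 ≡ 121 (mod 133). Now have (121/133).
121 ≡ 1 (mod 4), so quadratic reciprocity gives (121/133) = (133/121). Reduce: 133 ≡ 12 (mod 121). Now have (12/121).
Factor out 2: 12 = 2^2·3. Since 121 ≡ 1 (mod 8), (2/121) = +1, and (2/121)^2 = +1. Now have (3/121).
121 ≡ 1 (mod 4), so quadratic reciprocity gives (3/121) = (121/3). Reduce: 121 ≡ 1 (mod 3). Now have (1/3).
(1/3) = 1. Collecting the sign factors: 1.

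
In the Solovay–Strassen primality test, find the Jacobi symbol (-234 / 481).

(-234 / 481)
  = (234 / 481)    [481 ≡ 1 mod 4 ⇒ (-1 / 481) = +1]
  = (117 / 481)    [481 ≡ 1 mod 8 ⇒ (2 / 481) = +1]
  = (481 / 117)    [QR: 117 ≡ 1 mod 4, sign kept]
  = (13 / 117)    [481 ≡ 13 mod 117]
  = (117 / 13)    [QR: 13 ≡ 1 mod 4, sign kept]
  = (0 / 13)    [117 ≡ 0 mod 13]
  = 0    [numerator 0, gcd > 1]

0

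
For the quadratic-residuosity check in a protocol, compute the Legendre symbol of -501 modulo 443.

(-501|443)
  = -(501|443)    [443 ≡ 3 mod 4 ⇒ (-1|443) = -1]
  = -(58|443)    [501 ≡ 58 mod 443]
  = (29|443)    [443 ≡ 3 mod 8 ⇒ (2|443) = -1]
  = (443|29)    [QR: 29 ≡ 1 mod 4, sign kept]
  = (8|29)    [443 ≡ 8 mod 29]
  = -(1|29)    [29 ≡ 5 mod 8 ⇒ (2|29)^3 = -1]
  = -1    [(1|29) = 1]

-1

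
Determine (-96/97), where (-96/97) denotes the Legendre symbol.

1

Pull out -1: (-96/97) = (-1/97)·(96/97). Since 97 ≡ 1 (mod 4), (-1/97) = +1. Now have (96/97).
Factor out 2: 96 = 2^5·3. Since 97 ≡ 1 (mod 8), (2/97) = +1, and (2/97)^5 = +1. Now have (3/97).
97 ≡ 1 (mod 4), so quadratic reciprocity gives (3/97) = (97/3). Reduce: 97 ≡ 1 (mod 3). Now have (1/3).
(1/3) = 1. Collecting the sign factors: 1.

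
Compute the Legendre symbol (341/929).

-1

(341/929)
  = (929/341)    [QR: 341 ≡ 1 mod 4, sign kept]
  = (247/341)    [929 ≡ 247 mod 341]
  = (341/247)    [QR: 341 ≡ 1 mod 4, sign kept]
  = (94/247)    [341 ≡ 94 mod 247]
  = (47/247)    [247 ≡ 7 mod 8 ⇒ (2/247) = +1]
  = -(247/47)    [QR: both ≡ 3 mod 4, sign flips]
  = -(12/47)    [247 ≡ 12 mod 47]
  = -(3/47)    [47 ≡ 7 mod 8 ⇒ (2/47)^2 = +1]
  = (47/3)    [QR: both ≡ 3 mod 4, sign flips]
  = (2/3)    [47 ≡ 2 mod 3]
  = -(1/3)    [3 ≡ 3 mod 8 ⇒ (2/3) = -1]
  = -1    [(1/3) = 1]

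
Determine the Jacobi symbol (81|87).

81 ≡ 1 (mod 4), so quadratic reciprocity gives (81|87) = (87|81). Reduce: 87 ≡ 6 (mod 81). Now have (6|81).
Factor out 2: 6 = 2·3. Since 81 ≡ 1 (mod 8), (2|81) = +1. Now have (3|81).
81 ≡ 1 (mod 4), so quadratic reciprocity gives (3|81) = (81|3). Reduce: 81 ≡ 0 (mod 3). Now have (0|3).
The numerator is now 0 with denominator 3 > 1: the symbol is 0.

0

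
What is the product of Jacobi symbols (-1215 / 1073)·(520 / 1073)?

By multiplicativity, (-1215·520 / 1073) = (-1215 / 1073)·(520 / 1073).
First factor (-1215 / 1073):
(-1215 / 1073)
  = (931 / 1073)    [-1215 ≡ 931 mod 1073]
  = (1073 / 931)    [QR: 1073 ≡ 1 mod 4, sign kept]
  = (142 / 931)    [1073 ≡ 142 mod 931]
  = -(71 / 931)    [931 ≡ 3 mod 8 ⇒ (2 / 931) = -1]
  = (931 / 71)    [QR: both ≡ 3 mod 4, sign flips]
  = (8 / 71)    [931 ≡ 8 mod 71]
  = (1 / 71)    [71 ≡ 7 mod 8 ⇒ (2 / 71)^3 = +1]
  = 1    [(1 / 71) = 1]
Second factor (520 / 1073):
(520 / 1073)
  = (65 / 1073)    [1073 ≡ 1 mod 8 ⇒ (2 / 1073)^3 = +1]
  = (1073 / 65)    [QR: 65 ≡ 1 mod 4, sign kept]
  = (33 / 65)    [1073 ≡ 33 mod 65]
  = (65 / 33)    [QR: 33 ≡ 1 mod 4, sign kept]
  = (32 / 33)    [65 ≡ 32 mod 33]
  = (1 / 33)    [33 ≡ 1 mod 8 ⇒ (2 / 33)^5 = +1]
  = 1    [(1 / 33) = 1]
Product: (1)·(1) = 1.

1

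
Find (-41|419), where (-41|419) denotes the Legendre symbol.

Pull out -1: (-41|419) = (-1|419)·(41|419). Since 419 ≡ 3 (mod 4), (-1|419) = -1. Now have -(41|419).
41 ≡ 1 (mod 4), so quadratic reciprocity gives (41|419) = (419|41). Reduce: 419 ≡ 9 (mod 41). Now have -(9|41).
9 ≡ 1 (mod 4), so quadratic reciprocity gives (9|41) = (41|9). Reduce: 41 ≡ 5 (mod 9). Now have -(5|9).
5 ≡ 1 (mod 4), so quadratic reciprocity gives (5|9) = (9|5). Reduce: 9 ≡ 4 (mod 5). Now have -(4|5).
Factor out 2: 4 = 2^2. Since 5 ≡ 5 (mod 8), (2|5) = -1, and (2|5)^2 = +1. Now have -(1|5).
(1|5) = 1. Collecting the sign factors: -1.

-1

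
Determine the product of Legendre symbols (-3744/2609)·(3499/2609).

By multiplicativity, (-3744·3499/2609) = (-3744/2609)·(3499/2609).
First factor (-3744/2609):
Reduce the numerator: -3744 ≡ 1474 (mod 2609), so (-3744/2609) = (1474/2609).
Factor out 2: 1474 = 2·737. Since 2609 ≡ 1 (mod 8), (2/2609) = +1. Now have (737/2609).
737 ≡ 1 (mod 4), so quadratic reciprocity gives (737/2609) = (2609/737). Reduce: 2609 ≡ 398 (mod 737). Now have (398/737).
Factor out 2: 398 = 2·199. Since 737 ≡ 1 (mod 8), (2/737) = +1. Now have (199/737).
737 ≡ 1 (mod 4), so quadratic reciprocity gives (199/737) = (737/199). Reduce: 737 ≡ 140 (mod 199). Now have (140/199).
Factor out 2: 140 = 2^2·35. Since 199 ≡ 7 (mod 8), (2/199) = +1, and (2/199)^2 = +1. Now have (35/199).
Both 35 ≡ 3 and 199 ≡ 3 (mod 4), so reciprocity gives (35/199) = -(199/35). Reduce: 199 ≡ 24 (mod 35). Now have -(24/35).
Factor out 2: 24 = 2^3·3. Since 35 ≡ 3 (mod 8), (2/35) = -1, and (2/35)^3 = -1. Now have (3/35).
Both 3 ≡ 3 and 35 ≡ 3 (mod 4), so reciprocity gives (3/35) = -(35/3). Reduce: 35 ≡ 2 (mod 3). Now have -(2/3).
Factor out 2: 2 = 2. Since 3 ≡ 3 (mod 8), (2/3) = -1. Now have (1/3).
(1/3) = 1. Collecting the sign factors: 1.
Second factor (3499/2609):
Reduce the numerator: 3499 ≡ 890 (mod 2609), so (3499/2609) = (890/2609).
Factor out 2: 890 = 2·445. Since 2609 ≡ 1 (mod 8), (2/2609) = +1. Now have (445/2609).
445 ≡ 1 (mod 4), so quadratic reciprocity gives (445/2609) = (2609/445). Reduce: 2609 ≡ 384 (mod 445). Now have (384/445).
Factor out 2: 384 = 2^7·3. Since 445 ≡ 5 (mod 8), (2/445) = -1, and (2/445)^7 = -1. Now have -(3/445).
445 ≡ 1 (mod 4), so quadratic reciprocity gives (3/445) = (445/3). Reduce: 445 ≡ 1 (mod 3). Now have -(1/3).
(1/3) = 1. Collecting the sign factors: -1.
Product: (1)·(-1) = -1.

-1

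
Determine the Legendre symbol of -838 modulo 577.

Pull out -1: (-838/577) = (-1/577)·(838/577). Since 577 ≡ 1 (mod 4), (-1/577) = +1. Now have (838/577).
Reduce the numerator: 838 ≡ 261 (mod 577), so (838/577) = (261/577).
261 ≡ 1 (mod 4), so quadratic reciprocity gives (261/577) = (577/261). Reduce: 577 ≡ 55 (mod 261). Now have (55/261).
261 ≡ 1 (mod 4), so quadratic reciprocity gives (55/261) = (261/55). Reduce: 261 ≡ 41 (mod 55). Now have (41/55).
41 ≡ 1 (mod 4), so quadratic reciprocity gives (41/55) = (55/41). Reduce: 55 ≡ 14 (mod 41). Now have (14/41).
Factor out 2: 14 = 2·7. Since 41 ≡ 1 (mod 8), (2/41) = +1. Now have (7/41).
41 ≡ 1 (mod 4), so quadratic reciprocity gives (7/41) = (41/7). Reduce: 41 ≡ 6 (mod 7). Now have (6/7).
Factor out 2: 6 = 2·3. Since 7 ≡ 7 (mod 8), (2/7) = +1. Now have (3/7).
Both 3 ≡ 3 and 7 ≡ 3 (mod 4), so reciprocity gives (3/7) = -(7/3). Reduce: 7 ≡ 1 (mod 3). Now have -(1/3).
(1/3) = 1. Collecting the sign factors: -1.

-1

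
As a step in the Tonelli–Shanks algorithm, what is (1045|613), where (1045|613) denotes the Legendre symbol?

(1045|613)
  = (432|613)    [1045 ≡ 432 mod 613]
  = (27|613)    [613 ≡ 5 mod 8 ⇒ (2|613)^4 = +1]
  = (613|27)    [QR: 613 ≡ 1 mod 4, sign kept]
  = (19|27)    [613 ≡ 19 mod 27]
  = -(27|19)    [QR: both ≡ 3 mod 4, sign flips]
  = -(8|19)    [27 ≡ 8 mod 19]
  = (1|19)    [19 ≡ 3 mod 8 ⇒ (2|19)^3 = -1]
  = 1    [(1|19) = 1]

1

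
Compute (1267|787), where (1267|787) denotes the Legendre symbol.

Reduce the numerator: 1267 ≡ 480 (mod 787), so (1267|787) = (480|787).
Factor out 2: 480 = 2^5·15. Since 787 ≡ 3 (mod 8), (2|787) = -1, and (2|787)^5 = -1. Now have -(15|787).
Both 15 ≡ 3 and 787 ≡ 3 (mod 4), so reciprocity gives (15|787) = -(787|15). Reduce: 787 ≡ 7 (mod 15). Now have (7|15).
Both 7 ≡ 3 and 15 ≡ 3 (mod 4), so reciprocity gives (7|15) = -(15|7). Reduce: 15 ≡ 1 (mod 7). Now have -(1|7).
(1|7) = 1. Collecting the sign factors: -1.

-1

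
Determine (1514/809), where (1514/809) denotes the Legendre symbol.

Reduce the numerator: 1514 ≡ 705 (mod 809), so (1514/809) = (705/809).
705 ≡ 1 (mod 4), so quadratic reciprocity gives (705/809) = (809/705). Reduce: 809 ≡ 104 (mod 705). Now have (104/705).
Factor out 2: 104 = 2^3·13. Since 705 ≡ 1 (mod 8), (2/705) = +1, and (2/705)^3 = +1. Now have (13/705).
13 ≡ 1 (mod 4), so quadratic reciprocity gives (13/705) = (705/13). Reduce: 705 ≡ 3 (mod 13). Now have (3/13).
13 ≡ 1 (mod 4), so quadratic reciprocity gives (3/13) = (13/3). Reduce: 13 ≡ 1 (mod 3). Now have (1/3).
(1/3) = 1. Collecting the sign factors: 1.

1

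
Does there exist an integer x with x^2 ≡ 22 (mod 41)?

Factor out 2: 22 = 2·11. Since 41 ≡ 1 (mod 8), (2|41) = +1. Now have (11|41).
41 ≡ 1 (mod 4), so quadratic reciprocity gives (11|41) = (41|11). Reduce: 41 ≡ 8 (mod 11). Now have (8|11).
Factor out 2: 8 = 2^3. Since 11 ≡ 3 (mod 8), (2|11) = -1, and (2|11)^3 = -1. Now have -(1|11).
(1|11) = 1. Collecting the sign factors: -1.
(22|41) = -1, and 41 is prime, so 22 is not a quadratic residue mod 41.

no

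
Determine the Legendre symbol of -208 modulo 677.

Reduce the numerator: -208 ≡ 469 (mod 677), so (-208/677) = (469/677).
469 ≡ 1 (mod 4), so quadratic reciprocity gives (469/677) = (677/469). Reduce: 677 ≡ 208 (mod 469). Now have (208/469).
Factor out 2: 208 = 2^4·13. Since 469 ≡ 5 (mod 8), (2/469) = -1, and (2/469)^4 = +1. Now have (13/469).
13 ≡ 1 (mod 4), so quadratic reciprocity gives (13/469) = (469/13). Reduce: 469 ≡ 1 (mod 13). Now have (1/13).
(1/13) = 1. Collecting the sign factors: 1.

1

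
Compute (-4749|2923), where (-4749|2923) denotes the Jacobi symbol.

1

(-4749|2923)
  = (1097|2923)    [-4749 ≡ 1097 mod 2923]
  = (2923|1097)    [QR: 1097 ≡ 1 mod 4, sign kept]
  = (729|1097)    [2923 ≡ 729 mod 1097]
  = (1097|729)    [QR: 729 ≡ 1 mod 4, sign kept]
  = (368|729)    [1097 ≡ 368 mod 729]
  = (23|729)    [729 ≡ 1 mod 8 ⇒ (2|729)^4 = +1]
  = (729|23)    [QR: 729 ≡ 1 mod 4, sign kept]
  = (16|23)    [729 ≡ 16 mod 23]
  = (1|23)    [23 ≡ 7 mod 8 ⇒ (2|23)^4 = +1]
  = 1    [(1|23) = 1]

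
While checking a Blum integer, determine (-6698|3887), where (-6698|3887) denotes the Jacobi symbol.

1

(-6698|3887)
  = (1076|3887)    [-6698 ≡ 1076 mod 3887]
  = (269|3887)    [3887 ≡ 7 mod 8 ⇒ (2|3887)^2 = +1]
  = (3887|269)    [QR: 269 ≡ 1 mod 4, sign kept]
  = (121|269)    [3887 ≡ 121 mod 269]
  = (269|121)    [QR: 121 ≡ 1 mod 4, sign kept]
  = (27|121)    [269 ≡ 27 mod 121]
  = (121|27)    [QR: 121 ≡ 1 mod 4, sign kept]
  = (13|27)    [121 ≡ 13 mod 27]
  = (27|13)    [QR: 13 ≡ 1 mod 4, sign kept]
  = (1|13)    [27 ≡ 1 mod 13]
  = 1    [(1|13) = 1]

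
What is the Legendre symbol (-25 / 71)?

-1

(-25 / 71)
  = -(25 / 71)    [71 ≡ 3 mod 4 ⇒ (-1 / 71) = -1]
  = -(71 / 25)    [QR: 25 ≡ 1 mod 4, sign kept]
  = -(21 / 25)    [71 ≡ 21 mod 25]
  = -(25 / 21)    [QR: 21 ≡ 1 mod 4, sign kept]
  = -(4 / 21)    [25 ≡ 4 mod 21]
  = -(1 / 21)    [21 ≡ 5 mod 8 ⇒ (2 / 21)^2 = +1]
  = -1    [(1 / 21) = 1]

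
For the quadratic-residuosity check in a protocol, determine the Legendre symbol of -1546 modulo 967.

Pull out -1: (-1546|967) = (-1|967)·(1546|967). Since 967 ≡ 3 (mod 4), (-1|967) = -1. Now have -(1546|967).
Reduce the numerator: 1546 ≡ 579 (mod 967), so (1546|967) = (579|967).
Both 579 ≡ 3 and 967 ≡ 3 (mod 4), so reciprocity gives (579|967) = -(967|579). Reduce: 967 ≡ 388 (mod 579). Now have (388|579).
Factor out 2: 388 = 2^2·97. Since 579 ≡ 3 (mod 8), (2|579) = -1, and (2|579)^2 = +1. Now have (97|579).
97 ≡ 1 (mod 4), so quadratic reciprocity gives (97|579) = (579|97). Reduce: 579 ≡ 94 (mod 97). Now have (94|97).
Factor out 2: 94 = 2·47. Since 97 ≡ 1 (mod 8), (2|97) = +1. Now have (47|97).
97 ≡ 1 (mod 4), so quadratic reciprocity gives (47|97) = (97|47). Reduce: 97 ≡ 3 (mod 47). Now have (3|47).
Both 3 ≡ 3 and 47 ≡ 3 (mod 4), so reciprocity gives (3|47) = -(47|3). Reduce: 47 ≡ 2 (mod 3). Now have -(2|3).
Factor out 2: 2 = 2. Since 3 ≡ 3 (mod 8), (2|3) = -1. Now have (1|3).
(1|3) = 1. Collecting the sign factors: 1.

1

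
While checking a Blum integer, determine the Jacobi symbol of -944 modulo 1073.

-1

(-944/1073)
  = (944/1073)    [1073 ≡ 1 mod 4 ⇒ (-1/1073) = +1]
  = (59/1073)    [1073 ≡ 1 mod 8 ⇒ (2/1073)^4 = +1]
  = (1073/59)    [QR: 1073 ≡ 1 mod 4, sign kept]
  = (11/59)    [1073 ≡ 11 mod 59]
  = -(59/11)    [QR: both ≡ 3 mod 4, sign flips]
  = -(4/11)    [59 ≡ 4 mod 11]
  = -(1/11)    [11 ≡ 3 mod 8 ⇒ (2/11)^2 = +1]
  = -1    [(1/11) = 1]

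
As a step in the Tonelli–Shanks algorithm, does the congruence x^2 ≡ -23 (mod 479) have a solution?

Reduce the numerator: -23 ≡ 456 (mod 479), so (-23/479) = (456/479).
Factor out 2: 456 = 2^3·57. Since 479 ≡ 7 (mod 8), (2/479) = +1, and (2/479)^3 = +1. Now have (57/479).
57 ≡ 1 (mod 4), so quadratic reciprocity gives (57/479) = (479/57). Reduce: 479 ≡ 23 (mod 57). Now have (23/57).
57 ≡ 1 (mod 4), so quadratic reciprocity gives (23/57) = (57/23). Reduce: 57 ≡ 11 (mod 23). Now have (11/23).
Both 11 ≡ 3 and 23 ≡ 3 (mod 4), so reciprocity gives (11/23) = -(23/11). Reduce: 23 ≡ 1 (mod 11). Now have -(1/11).
(1/11) = 1. Collecting the sign factors: -1.
The Legendre symbol is -1, so x^2 ≡ -23 (mod 479) has no solution.

no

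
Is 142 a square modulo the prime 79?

no

Reduce the numerator: 142 ≡ 63 (mod 79), so (142/79) = (63/79).
Both 63 ≡ 3 and 79 ≡ 3 (mod 4), so reciprocity gives (63/79) = -(79/63). Reduce: 79 ≡ 16 (mod 63). Now have -(16/63).
Factor out 2: 16 = 2^4. Since 63 ≡ 7 (mod 8), (2/63) = +1, and (2/63)^4 = +1. Now have -(1/63).
(1/63) = 1. Collecting the sign factors: -1.
The Legendre symbol is -1, so x^2 ≡ 142 (mod 79) has no solution.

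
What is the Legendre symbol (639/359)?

-1

(639/359)
  = (280/359)    [639 ≡ 280 mod 359]
  = (35/359)    [359 ≡ 7 mod 8 ⇒ (2/359)^3 = +1]
  = -(359/35)    [QR: both ≡ 3 mod 4, sign flips]
  = -(9/35)    [359 ≡ 9 mod 35]
  = -(35/9)    [QR: 9 ≡ 1 mod 4, sign kept]
  = -(8/9)    [35 ≡ 8 mod 9]
  = -(1/9)    [9 ≡ 1 mod 8 ⇒ (2/9)^3 = +1]
  = -1    [(1/9) = 1]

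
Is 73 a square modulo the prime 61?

Reduce the numerator: 73 ≡ 12 (mod 61), so (73/61) = (12/61).
Factor out 2: 12 = 2^2·3. Since 61 ≡ 5 (mod 8), (2/61) = -1, and (2/61)^2 = +1. Now have (3/61).
61 ≡ 1 (mod 4), so quadratic reciprocity gives (3/61) = (61/3). Reduce: 61 ≡ 1 (mod 3). Now have (1/3).
(1/3) = 1. Collecting the sign factors: 1.
(73/61) = 1, and 61 is prime, so 73 is a quadratic residue mod 61.

yes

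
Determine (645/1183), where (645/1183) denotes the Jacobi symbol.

1

(645/1183)
  = (1183/645)    [QR: 645 ≡ 1 mod 4, sign kept]
  = (538/645)    [1183 ≡ 538 mod 645]
  = -(269/645)    [645 ≡ 5 mod 8 ⇒ (2/645) = -1]
  = -(645/269)    [QR: 269 ≡ 1 mod 4, sign kept]
  = -(107/269)    [645 ≡ 107 mod 269]
  = -(269/107)    [QR: 269 ≡ 1 mod 4, sign kept]
  = -(55/107)    [269 ≡ 55 mod 107]
  = (107/55)    [QR: both ≡ 3 mod 4, sign flips]
  = (52/55)    [107 ≡ 52 mod 55]
  = (13/55)    [55 ≡ 7 mod 8 ⇒ (2/55)^2 = +1]
  = (55/13)    [QR: 13 ≡ 1 mod 4, sign kept]
  = (3/13)    [55 ≡ 3 mod 13]
  = (13/3)    [QR: 13 ≡ 1 mod 4, sign kept]
  = (1/3)    [13 ≡ 1 mod 3]
  = 1    [(1/3) = 1]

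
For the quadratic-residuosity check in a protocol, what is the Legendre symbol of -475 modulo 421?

-1

(-475 / 421)
  = (367 / 421)    [-475 ≡ 367 mod 421]
  = (421 / 367)    [QR: 421 ≡ 1 mod 4, sign kept]
  = (54 / 367)    [421 ≡ 54 mod 367]
  = (27 / 367)    [367 ≡ 7 mod 8 ⇒ (2 / 367) = +1]
  = -(367 / 27)    [QR: both ≡ 3 mod 4, sign flips]
  = -(16 / 27)    [367 ≡ 16 mod 27]
  = -(1 / 27)    [27 ≡ 3 mod 8 ⇒ (2 / 27)^4 = +1]
  = -1    [(1 / 27) = 1]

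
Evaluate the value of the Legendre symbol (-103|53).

-1

(-103|53)
  = (103|53)    [53 ≡ 1 mod 4 ⇒ (-1|53) = +1]
  = (50|53)    [103 ≡ 50 mod 53]
  = -(25|53)    [53 ≡ 5 mod 8 ⇒ (2|53) = -1]
  = -(53|25)    [QR: 25 ≡ 1 mod 4, sign kept]
  = -(3|25)    [53 ≡ 3 mod 25]
  = -(25|3)    [QR: 25 ≡ 1 mod 4, sign kept]
  = -(1|3)    [25 ≡ 1 mod 3]
  = -1    [(1|3) = 1]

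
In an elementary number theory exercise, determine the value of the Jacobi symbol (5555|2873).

(5555|2873)
  = (2682|2873)    [5555 ≡ 2682 mod 2873]
  = (1341|2873)    [2873 ≡ 1 mod 8 ⇒ (2|2873) = +1]
  = (2873|1341)    [QR: 1341 ≡ 1 mod 4, sign kept]
  = (191|1341)    [2873 ≡ 191 mod 1341]
  = (1341|191)    [QR: 1341 ≡ 1 mod 4, sign kept]
  = (4|191)    [1341 ≡ 4 mod 191]
  = (1|191)    [191 ≡ 7 mod 8 ⇒ (2|191)^2 = +1]
  = 1    [(1|191) = 1]

1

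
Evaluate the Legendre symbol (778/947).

Factor out 2: 778 = 2·389. Since 947 ≡ 3 (mod 8), (2/947) = -1. Now have -(389/947).
389 ≡ 1 (mod 4), so quadratic reciprocity gives (389/947) = (947/389). Reduce: 947 ≡ 169 (mod 389). Now have -(169/389).
169 ≡ 1 (mod 4), so quadratic reciprocity gives (169/389) = (389/169). Reduce: 389 ≡ 51 (mod 169). Now have -(51/169).
169 ≡ 1 (mod 4), so quadratic reciprocity gives (51/169) = (169/51). Reduce: 169 ≡ 16 (mod 51). Now have -(16/51).
Factor out 2: 16 = 2^4. Since 51 ≡ 3 (mod 8), (2/51) = -1, and (2/51)^4 = +1. Now have -(1/51).
(1/51) = 1. Collecting the sign factors: -1.

-1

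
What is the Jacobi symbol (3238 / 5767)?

Factor out 2: 3238 = 2·1619. Since 5767 ≡ 7 (mod 8), (2 / 5767) = +1. Now have (1619 / 5767).
Both 1619 ≡ 3 and 5767 ≡ 3 (mod 4), so reciprocity gives (1619 / 5767) = -(5767 / 1619). Reduce: 5767 ≡ 910 (mod 1619). Now have -(910 / 1619).
Factor out 2: 910 = 2·455. Since 1619 ≡ 3 (mod 8), (2 / 1619) = -1. Now have (455 / 1619).
Both 455 ≡ 3 and 1619 ≡ 3 (mod 4), so reciprocity gives (455 / 1619) = -(1619 / 455). Reduce: 1619 ≡ 254 (mod 455). Now have -(254 / 455).
Factor out 2: 254 = 2·127. Since 455 ≡ 7 (mod 8), (2 / 455) = +1. Now have -(127 / 455).
Both 127 ≡ 3 and 455 ≡ 3 (mod 4), so reciprocity gives (127 / 455) = -(455 / 127). Reduce: 455 ≡ 74 (mod 127). Now have (74 / 127).
Factor out 2: 74 = 2·37. Since 127 ≡ 7 (mod 8), (2 / 127) = +1. Now have (37 / 127).
37 ≡ 1 (mod 4), so quadratic reciprocity gives (37 / 127) = (127 / 37). Reduce: 127 ≡ 16 (mod 37). Now have (16 / 37).
Factor out 2: 16 = 2^4. Since 37 ≡ 5 (mod 8), (2 / 37) = -1, and (2 / 37)^4 = +1. Now have (1 / 37).
(1 / 37) = 1. Collecting the sign factors: 1.

1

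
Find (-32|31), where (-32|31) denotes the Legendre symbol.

Reduce the numerator: -32 ≡ 30 (mod 31), so (-32|31) = (30|31).
Factor out 2: 30 = 2·15. Since 31 ≡ 7 (mod 8), (2|31) = +1. Now have (15|31).
Both 15 ≡ 3 and 31 ≡ 3 (mod 4), so reciprocity gives (15|31) = -(31|15). Reduce: 31 ≡ 1 (mod 15). Now have -(1|15).
(1|15) = 1. Collecting the sign factors: -1.

-1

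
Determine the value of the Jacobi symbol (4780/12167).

Factor out 2: 4780 = 2^2·1195. Since 12167 ≡ 7 (mod 8), (2/12167) = +1, and (2/12167)^2 = +1. Now have (1195/12167).
Both 1195 ≡ 3 and 12167 ≡ 3 (mod 4), so reciprocity gives (1195/12167) = -(12167/1195). Reduce: 12167 ≡ 217 (mod 1195). Now have -(217/1195).
217 ≡ 1 (mod 4), so quadratic reciprocity gives (217/1195) = (1195/217). Reduce: 1195 ≡ 110 (mod 217). Now have -(110/217).
Factor out 2: 110 = 2·55. Since 217 ≡ 1 (mod 8), (2/217) = +1. Now have -(55/217).
217 ≡ 1 (mod 4), so quadratic reciprocity gives (55/217) = (217/55). Reduce: 217 ≡ 52 (mod 55). Now have -(52/55).
Factor out 2: 52 = 2^2·13. Since 55 ≡ 7 (mod 8), (2/55) = +1, and (2/55)^2 = +1. Now have -(13/55).
13 ≡ 1 (mod 4), so quadratic reciprocity gives (13/55) = (55/13). Reduce: 55 ≡ 3 (mod 13). Now have -(3/13).
13 ≡ 1 (mod 4), so quadratic reciprocity gives (3/13) = (13/3). Reduce: 13 ≡ 1 (mod 3). Now have -(1/3).
(1/3) = 1. Collecting the sign factors: -1.

-1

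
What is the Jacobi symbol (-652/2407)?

Reduce the numerator: -652 ≡ 1755 (mod 2407), so (-652/2407) = (1755/2407).
Both 1755 ≡ 3 and 2407 ≡ 3 (mod 4), so reciprocity gives (1755/2407) = -(2407/1755). Reduce: 2407 ≡ 652 (mod 1755). Now have -(652/1755).
Factor out 2: 652 = 2^2·163. Since 1755 ≡ 3 (mod 8), (2/1755) = -1, and (2/1755)^2 = +1. Now have -(163/1755).
Both 163 ≡ 3 and 1755 ≡ 3 (mod 4), so reciprocity gives (163/1755) = -(1755/163). Reduce: 1755 ≡ 125 (mod 163). Now have (125/163).
125 ≡ 1 (mod 4), so quadratic reciprocity gives (125/163) = (163/125). Reduce: 163 ≡ 38 (mod 125). Now have (38/125).
Factor out 2: 38 = 2·19. Since 125 ≡ 5 (mod 8), (2/125) = -1. Now have -(19/125).
125 ≡ 1 (mod 4), so quadratic reciprocity gives (19/125) = (125/19). Reduce: 125 ≡ 11 (mod 19). Now have -(11/19).
Both 11 ≡ 3 and 19 ≡ 3 (mod 4), so reciprocity gives (11/19) = -(19/11). Reduce: 19 ≡ 8 (mod 11). Now have (8/11).
Factor out 2: 8 = 2^3. Since 11 ≡ 3 (mod 8), (2/11) = -1, and (2/11)^3 = -1. Now have -(1/11).
(1/11) = 1. Collecting the sign factors: -1.

-1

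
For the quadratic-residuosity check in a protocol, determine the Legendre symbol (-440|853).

-1

Pull out -1: (-440|853) = (-1|853)·(440|853). Since 853 ≡ 1 (mod 4), (-1|853) = +1. Now have (440|853).
Factor out 2: 440 = 2^3·55. Since 853 ≡ 5 (mod 8), (2|853) = -1, and (2|853)^3 = -1. Now have -(55|853).
853 ≡ 1 (mod 4), so quadratic reciprocity gives (55|853) = (853|55). Reduce: 853 ≡ 28 (mod 55). Now have -(28|55).
Factor out 2: 28 = 2^2·7. Since 55 ≡ 7 (mod 8), (2|55) = +1, and (2|55)^2 = +1. Now have -(7|55).
Both 7 ≡ 3 and 55 ≡ 3 (mod 4), so reciprocity gives (7|55) = -(55|7). Reduce: 55 ≡ 6 (mod 7). Now have (6|7).
Factor out 2: 6 = 2·3. Since 7 ≡ 7 (mod 8), (2|7) = +1. Now have (3|7).
Both 3 ≡ 3 and 7 ≡ 3 (mod 4), so reciprocity gives (3|7) = -(7|3). Reduce: 7 ≡ 1 (mod 3). Now have -(1|3).
(1|3) = 1. Collecting the sign factors: -1.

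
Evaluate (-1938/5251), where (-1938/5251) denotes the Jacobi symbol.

1

Reduce the numerator: -1938 ≡ 3313 (mod 5251), so (-1938/5251) = (3313/5251).
3313 ≡ 1 (mod 4), so quadratic reciprocity gives (3313/5251) = (5251/3313). Reduce: 5251 ≡ 1938 (mod 3313). Now have (1938/3313).
Factor out 2: 1938 = 2·969. Since 3313 ≡ 1 (mod 8), (2/3313) = +1. Now have (969/3313).
969 ≡ 1 (mod 4), so quadratic reciprocity gives (969/3313) = (3313/969). Reduce: 3313 ≡ 406 (mod 969). Now have (406/969).
Factor out 2: 406 = 2·203. Since 969 ≡ 1 (mod 8), (2/969) = +1. Now have (203/969).
969 ≡ 1 (mod 4), so quadratic reciprocity gives (203/969) = (969/203). Reduce: 969 ≡ 157 (mod 203). Now have (157/203).
157 ≡ 1 (mod 4), so quadratic reciprocity gives (157/203) = (203/157). Reduce: 203 ≡ 46 (mod 157). Now have (46/157).
Factor out 2: 46 = 2·23. Since 157 ≡ 5 (mod 8), (2/157) = -1. Now have -(23/157).
157 ≡ 1 (mod 4), so quadratic reciprocity gives (23/157) = (157/23). Reduce: 157 ≡ 19 (mod 23). Now have -(19/23).
Both 19 ≡ 3 and 23 ≡ 3 (mod 4), so reciprocity gives (19/23) = -(23/19). Reduce: 23 ≡ 4 (mod 19). Now have (4/19).
Factor out 2: 4 = 2^2. Since 19 ≡ 3 (mod 8), (2/19) = -1, and (2/19)^2 = +1. Now have (1/19).
(1/19) = 1. Collecting the sign factors: 1.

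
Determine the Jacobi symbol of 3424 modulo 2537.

Reduce the numerator: 3424 ≡ 887 (mod 2537), so (3424/2537) = (887/2537).
2537 ≡ 1 (mod 4), so quadratic reciprocity gives (887/2537) = (2537/887). Reduce: 2537 ≡ 763 (mod 887). Now have (763/887).
Both 763 ≡ 3 and 887 ≡ 3 (mod 4), so reciprocity gives (763/887) = -(887/763). Reduce: 887 ≡ 124 (mod 763). Now have -(124/763).
Factor out 2: 124 = 2^2·31. Since 763 ≡ 3 (mod 8), (2/763) = -1, and (2/763)^2 = +1. Now have -(31/763).
Both 31 ≡ 3 and 763 ≡ 3 (mod 4), so reciprocity gives (31/763) = -(763/31). Reduce: 763 ≡ 19 (mod 31). Now have (19/31).
Both 19 ≡ 3 and 31 ≡ 3 (mod 4), so reciprocity gives (19/31) = -(31/19). Reduce: 31 ≡ 12 (mod 19). Now have -(12/19).
Factor out 2: 12 = 2^2·3. Since 19 ≡ 3 (mod 8), (2/19) = -1, and (2/19)^2 = +1. Now have -(3/19).
Both 3 ≡ 3 and 19 ≡ 3 (mod 4), so reciprocity gives (3/19) = -(19/3). Reduce: 19 ≡ 1 (mod 3). Now have (1/3).
(1/3) = 1. Collecting the sign factors: 1.

1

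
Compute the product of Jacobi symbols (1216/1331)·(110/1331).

By multiplicativity, (1216·110/1331) = (1216/1331)·(110/1331).
First factor (1216/1331):
(1216/1331)
  = (19/1331)    [1331 ≡ 3 mod 8 ⇒ (2/1331)^6 = +1]
  = -(1331/19)    [QR: both ≡ 3 mod 4, sign flips]
  = -(1/19)    [1331 ≡ 1 mod 19]
  = -1    [(1/19) = 1]
Second factor (110/1331):
(110/1331)
  = -(55/1331)    [1331 ≡ 3 mod 8 ⇒ (2/1331) = -1]
  = (1331/55)    [QR: both ≡ 3 mod 4, sign flips]
  = (11/55)    [1331 ≡ 11 mod 55]
  = -(55/11)    [QR: both ≡ 3 mod 4, sign flips]
  = -(0/11)    [55 ≡ 0 mod 11]
  = 0    [numerator 0, gcd > 1]
Product: (-1)·(0) = 0.

0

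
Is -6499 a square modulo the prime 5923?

(-6499|5923)
  = (5347|5923)    [-6499 ≡ 5347 mod 5923]
  = -(5923|5347)    [QR: both ≡ 3 mod 4, sign flips]
  = -(576|5347)    [5923 ≡ 576 mod 5347]
  = -(9|5347)    [5347 ≡ 3 mod 8 ⇒ (2|5347)^6 = +1]
  = -(5347|9)    [QR: 9 ≡ 1 mod 4, sign kept]
  = -(1|9)    [5347 ≡ 1 mod 9]
  = -1    [(1|9) = 1]
(-6499|5923) = -1, and 5923 is prime, so -6499 is not a quadratic residue mod 5923.

no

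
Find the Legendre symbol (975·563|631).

By multiplicativity, (975·563|631) = (975|631)·(563|631).
First factor (975|631):
Reduce the numerator: 975 ≡ 344 (mod 631), so (975|631) = (344|631).
Factor out 2: 344 = 2^3·43. Since 631 ≡ 7 (mod 8), (2|631) = +1, and (2|631)^3 = +1. Now have (43|631).
Both 43 ≡ 3 and 631 ≡ 3 (mod 4), so reciprocity gives (43|631) = -(631|43). Reduce: 631 ≡ 29 (mod 43). Now have -(29|43).
29 ≡ 1 (mod 4), so quadratic reciprocity gives (29|43) = (43|29). Reduce: 43 ≡ 14 (mod 29). Now have -(14|29).
Factor out 2: 14 = 2·7. Since 29 ≡ 5 (mod 8), (2|29) = -1. Now have (7|29).
29 ≡ 1 (mod 4), so quadratic reciprocity gives (7|29) = (29|7). Reduce: 29 ≡ 1 (mod 7). Now have (1|7).
(1|7) = 1. Collecting the sign factors: 1.
Second factor (563|631):
Both 563 ≡ 3 and 631 ≡ 3 (mod 4), so reciprocity gives (563|631) = -(631|563). Reduce: 631 ≡ 68 (mod 563). Now have -(68|563).
Factor out 2: 68 = 2^2·17. Since 563 ≡ 3 (mod 8), (2|563) = -1, and (2|563)^2 = +1. Now have -(17|563).
17 ≡ 1 (mod 4), so quadratic reciprocity gives (17|563) = (563|17). Reduce: 563 ≡ 2 (mod 17). Now have -(2|17).
Factor out 2: 2 = 2. Since 17 ≡ 1 (mod 8), (2|17) = +1. Now have -(1|17).
(1|17) = 1. Collecting the sign factors: -1.
Product: (1)·(-1) = -1.

-1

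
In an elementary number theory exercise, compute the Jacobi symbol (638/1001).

(638/1001)
  = (319/1001)    [1001 ≡ 1 mod 8 ⇒ (2/1001) = +1]
  = (1001/319)    [QR: 1001 ≡ 1 mod 4, sign kept]
  = (44/319)    [1001 ≡ 44 mod 319]
  = (11/319)    [319 ≡ 7 mod 8 ⇒ (2/319)^2 = +1]
  = -(319/11)    [QR: both ≡ 3 mod 4, sign flips]
  = -(0/11)    [319 ≡ 0 mod 11]
  = 0    [numerator 0, gcd > 1]

0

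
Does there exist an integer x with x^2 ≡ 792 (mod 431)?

yes

Reduce the numerator: 792 ≡ 361 (mod 431), so (792/431) = (361/431).
361 ≡ 1 (mod 4), so quadratic reciprocity gives (361/431) = (431/361). Reduce: 431 ≡ 70 (mod 361). Now have (70/361).
Factor out 2: 70 = 2·35. Since 361 ≡ 1 (mod 8), (2/361) = +1. Now have (35/361).
361 ≡ 1 (mod 4), so quadratic reciprocity gives (35/361) = (361/35). Reduce: 361 ≡ 11 (mod 35). Now have (11/35).
Both 11 ≡ 3 and 35 ≡ 3 (mod 4), so reciprocity gives (11/35) = -(35/11). Reduce: 35 ≡ 2 (mod 11). Now have -(2/11).
Factor out 2: 2 = 2. Since 11 ≡ 3 (mod 8), (2/11) = -1. Now have (1/11).
(1/11) = 1. Collecting the sign factors: 1.
The Legendre symbol is 1, so x^2 ≡ 792 (mod 431) has solution.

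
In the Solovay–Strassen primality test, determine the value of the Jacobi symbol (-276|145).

(-276|145)
  = (276|145)    [145 ≡ 1 mod 4 ⇒ (-1|145) = +1]
  = (131|145)    [276 ≡ 131 mod 145]
  = (145|131)    [QR: 145 ≡ 1 mod 4, sign kept]
  = (14|131)    [145 ≡ 14 mod 131]
  = -(7|131)    [131 ≡ 3 mod 8 ⇒ (2|131) = -1]
  = (131|7)    [QR: both ≡ 3 mod 4, sign flips]
  = (5|7)    [131 ≡ 5 mod 7]
  = (7|5)    [QR: 5 ≡ 1 mod 4, sign kept]
  = (2|5)    [7 ≡ 2 mod 5]
  = -(1|5)    [5 ≡ 5 mod 8 ⇒ (2|5) = -1]
  = -1    [(1|5) = 1]

-1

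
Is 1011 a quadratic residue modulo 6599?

(1011/6599)
  = -(6599/1011)    [QR: both ≡ 3 mod 4, sign flips]
  = -(533/1011)    [6599 ≡ 533 mod 1011]
  = -(1011/533)    [QR: 533 ≡ 1 mod 4, sign kept]
  = -(478/533)    [1011 ≡ 478 mod 533]
  = (239/533)    [533 ≡ 5 mod 8 ⇒ (2/533) = -1]
  = (533/239)    [QR: 533 ≡ 1 mod 4, sign kept]
  = (55/239)    [533 ≡ 55 mod 239]
  = -(239/55)    [QR: both ≡ 3 mod 4, sign flips]
  = -(19/55)    [239 ≡ 19 mod 55]
  = (55/19)    [QR: both ≡ 3 mod 4, sign flips]
  = (17/19)    [55 ≡ 17 mod 19]
  = (19/17)    [QR: 17 ≡ 1 mod 4, sign kept]
  = (2/17)    [19 ≡ 2 mod 17]
  = (1/17)    [17 ≡ 1 mod 8 ⇒ (2/17) = +1]
  = 1    [(1/17) = 1]
(1011/6599) = 1, and 6599 is prime, so 1011 is a quadratic residue mod 6599.

yes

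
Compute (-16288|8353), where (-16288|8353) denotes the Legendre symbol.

(-16288|8353)
  = (16288|8353)    [8353 ≡ 1 mod 4 ⇒ (-1|8353) = +1]
  = (7935|8353)    [16288 ≡ 7935 mod 8353]
  = (8353|7935)    [QR: 8353 ≡ 1 mod 4, sign kept]
  = (418|7935)    [8353 ≡ 418 mod 7935]
  = (209|7935)    [7935 ≡ 7 mod 8 ⇒ (2|7935) = +1]
  = (7935|209)    [QR: 209 ≡ 1 mod 4, sign kept]
  = (202|209)    [7935 ≡ 202 mod 209]
  = (101|209)    [209 ≡ 1 mod 8 ⇒ (2|209) = +1]
  = (209|101)    [QR: 101 ≡ 1 mod 4, sign kept]
  = (7|101)    [209 ≡ 7 mod 101]
  = (101|7)    [QR: 101 ≡ 1 mod 4, sign kept]
  = (3|7)    [101 ≡ 3 mod 7]
  = -(7|3)    [QR: both ≡ 3 mod 4, sign flips]
  = -(1|3)    [7 ≡ 1 mod 3]
  = -1    [(1|3) = 1]

-1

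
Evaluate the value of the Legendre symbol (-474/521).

(-474/521)
  = (47/521)    [-474 ≡ 47 mod 521]
  = (521/47)    [QR: 521 ≡ 1 mod 4, sign kept]
  = (4/47)    [521 ≡ 4 mod 47]
  = (1/47)    [47 ≡ 7 mod 8 ⇒ (2/47)^2 = +1]
  = 1    [(1/47) = 1]

1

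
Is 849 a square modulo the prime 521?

Reduce the numerator: 849 ≡ 328 (mod 521), so (849/521) = (328/521).
Factor out 2: 328 = 2^3·41. Since 521 ≡ 1 (mod 8), (2/521) = +1, and (2/521)^3 = +1. Now have (41/521).
41 ≡ 1 (mod 4), so quadratic reciprocity gives (41/521) = (521/41). Reduce: 521 ≡ 29 (mod 41). Now have (29/41).
29 ≡ 1 (mod 4), so quadratic reciprocity gives (29/41) = (41/29). Reduce: 41 ≡ 12 (mod 29). Now have (12/29).
Factor out 2: 12 = 2^2·3. Since 29 ≡ 5 (mod 8), (2/29) = -1, and (2/29)^2 = +1. Now have (3/29).
29 ≡ 1 (mod 4), so quadratic reciprocity gives (3/29) = (29/3). Reduce: 29 ≡ 2 (mod 3). Now have (2/3).
Factor out 2: 2 = 2. Since 3 ≡ 3 (mod 8), (2/3) = -1. Now have -(1/3).
(1/3) = 1. Collecting the sign factors: -1.
(849/521) = -1, and 521 is prime, so 849 is not a quadratic residue mod 521.

no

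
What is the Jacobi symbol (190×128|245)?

By multiplicativity, (190·128|245) = (190|245)·(128|245).
First factor (190|245):
(190|245)
  = -(95|245)    [245 ≡ 5 mod 8 ⇒ (2|245) = -1]
  = -(245|95)    [QR: 245 ≡ 1 mod 4, sign kept]
  = -(55|95)    [245 ≡ 55 mod 95]
  = (95|55)    [QR: both ≡ 3 mod 4, sign flips]
  = (40|55)    [95 ≡ 40 mod 55]
  = (5|55)    [55 ≡ 7 mod 8 ⇒ (2|55)^3 = +1]
  = (55|5)    [QR: 5 ≡ 1 mod 4, sign kept]
  = (0|5)    [55 ≡ 0 mod 5]
  = 0    [numerator 0, gcd > 1]
Second factor (128|245):
(128|245)
  = -(1|245)    [245 ≡ 5 mod 8 ⇒ (2|245)^7 = -1]
  = -1    [(1|245) = 1]
Product: (0)·(-1) = 0.

0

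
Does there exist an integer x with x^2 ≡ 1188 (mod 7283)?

(1188/7283)
  = (297/7283)    [7283 ≡ 3 mod 8 ⇒ (2/7283)^2 = +1]
  = (7283/297)    [QR: 297 ≡ 1 mod 4, sign kept]
  = (155/297)    [7283 ≡ 155 mod 297]
  = (297/155)    [QR: 297 ≡ 1 mod 4, sign kept]
  = (142/155)    [297 ≡ 142 mod 155]
  = -(71/155)    [155 ≡ 3 mod 8 ⇒ (2/155) = -1]
  = (155/71)    [QR: both ≡ 3 mod 4, sign flips]
  = (13/71)    [155 ≡ 13 mod 71]
  = (71/13)    [QR: 13 ≡ 1 mod 4, sign kept]
  = (6/13)    [71 ≡ 6 mod 13]
  = -(3/13)    [13 ≡ 5 mod 8 ⇒ (2/13) = -1]
  = -(13/3)    [QR: 13 ≡ 1 mod 4, sign kept]
  = -(1/3)    [13 ≡ 1 mod 3]
  = -1    [(1/3) = 1]
The Legendre symbol is -1, so x^2 ≡ 1188 (mod 7283) has no solution.

no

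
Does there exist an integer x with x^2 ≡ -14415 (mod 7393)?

no

Reduce the numerator: -14415 ≡ 371 (mod 7393), so (-14415/7393) = (371/7393).
7393 ≡ 1 (mod 4), so quadratic reciprocity gives (371/7393) = (7393/371). Reduce: 7393 ≡ 344 (mod 371). Now have (344/371).
Factor out 2: 344 = 2^3·43. Since 371 ≡ 3 (mod 8), (2/371) = -1, and (2/371)^3 = -1. Now have -(43/371).
Both 43 ≡ 3 and 371 ≡ 3 (mod 4), so reciprocity gives (43/371) = -(371/43). Reduce: 371 ≡ 27 (mod 43). Now have (27/43).
Both 27 ≡ 3 and 43 ≡ 3 (mod 4), so reciprocity gives (27/43) = -(43/27). Reduce: 43 ≡ 16 (mod 27). Now have -(16/27).
Factor out 2: 16 = 2^4. Since 27 ≡ 3 (mod 8), (2/27) = -1, and (2/27)^4 = +1. Now have -(1/27).
(1/27) = 1. Collecting the sign factors: -1.
The Legendre symbol is -1, so x^2 ≡ -14415 (mod 7393) has no solution.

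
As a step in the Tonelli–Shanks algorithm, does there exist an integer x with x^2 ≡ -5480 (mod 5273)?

yes

(-5480/5273)
  = (5480/5273)    [5273 ≡ 1 mod 4 ⇒ (-1/5273) = +1]
  = (207/5273)    [5480 ≡ 207 mod 5273]
  = (5273/207)    [QR: 5273 ≡ 1 mod 4, sign kept]
  = (98/207)    [5273 ≡ 98 mod 207]
  = (49/207)    [207 ≡ 7 mod 8 ⇒ (2/207) = +1]
  = (207/49)    [QR: 49 ≡ 1 mod 4, sign kept]
  = (11/49)    [207 ≡ 11 mod 49]
  = (49/11)    [QR: 49 ≡ 1 mod 4, sign kept]
  = (5/11)    [49 ≡ 5 mod 11]
  = (11/5)    [QR: 5 ≡ 1 mod 4, sign kept]
  = (1/5)    [11 ≡ 1 mod 5]
  = 1    [(1/5) = 1]
The Legendre symbol is 1, so x^2 ≡ -5480 (mod 5273) has solution.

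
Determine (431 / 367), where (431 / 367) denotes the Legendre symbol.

Reduce the numerator: 431 ≡ 64 (mod 367), so (431 / 367) = (64 / 367).
Factor out 2: 64 = 2^6. Since 367 ≡ 7 (mod 8), (2 / 367) = +1, and (2 / 367)^6 = +1. Now have (1 / 367).
(1 / 367) = 1. Collecting the sign factors: 1.

1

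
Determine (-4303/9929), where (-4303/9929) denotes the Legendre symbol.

-1

Reduce the numerator: -4303 ≡ 5626 (mod 9929), so (-4303/9929) = (5626/9929).
Factor out 2: 5626 = 2·2813. Since 9929 ≡ 1 (mod 8), (2/9929) = +1. Now have (2813/9929).
2813 ≡ 1 (mod 4), so quadratic reciprocity gives (2813/9929) = (9929/2813). Reduce: 9929 ≡ 1490 (mod 2813). Now have (1490/2813).
Factor out 2: 1490 = 2·745. Since 2813 ≡ 5 (mod 8), (2/2813) = -1. Now have -(745/2813).
745 ≡ 1 (mod 4), so quadratic reciprocity gives (745/2813) = (2813/745). Reduce: 2813 ≡ 578 (mod 745). Now have -(578/745).
Factor out 2: 578 = 2·289. Since 745 ≡ 1 (mod 8), (2/745) = +1. Now have -(289/745).
289 ≡ 1 (mod 4), so quadratic reciprocity gives (289/745) = (745/289). Reduce: 745 ≡ 167 (mod 289). Now have -(167/289).
289 ≡ 1 (mod 4), so quadratic reciprocity gives (167/289) = (289/167). Reduce: 289 ≡ 122 (mod 167). Now have -(122/167).
Factor out 2: 122 = 2·61. Since 167 ≡ 7 (mod 8), (2/167) = +1. Now have -(61/167).
61 ≡ 1 (mod 4), so quadratic reciprocity gives (61/167) = (167/61). Reduce: 167 ≡ 45 (mod 61). Now have -(45/61).
45 ≡ 1 (mod 4), so quadratic reciprocity gives (45/61) = (61/45). Reduce: 61 ≡ 16 (mod 45). Now have -(16/45).
Factor out 2: 16 = 2^4. Since 45 ≡ 5 (mod 8), (2/45) = -1, and (2/45)^4 = +1. Now have -(1/45).
(1/45) = 1. Collecting the sign factors: -1.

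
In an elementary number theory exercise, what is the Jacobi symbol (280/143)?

-1

Reduce the numerator: 280 ≡ 137 (mod 143), so (280/143) = (137/143).
137 ≡ 1 (mod 4), so quadratic reciprocity gives (137/143) = (143/137). Reduce: 143 ≡ 6 (mod 137). Now have (6/137).
Factor out 2: 6 = 2·3. Since 137 ≡ 1 (mod 8), (2/137) = +1. Now have (3/137).
137 ≡ 1 (mod 4), so quadratic reciprocity gives (3/137) = (137/3). Reduce: 137 ≡ 2 (mod 3). Now have (2/3).
Factor out 2: 2 = 2. Since 3 ≡ 3 (mod 8), (2/3) = -1. Now have -(1/3).
(1/3) = 1. Collecting the sign factors: -1.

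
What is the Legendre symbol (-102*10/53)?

1

By multiplicativity, (-102·10/53) = (-102/53)·(10/53).
First factor (-102/53):
(-102/53)
  = (4/53)    [-102 ≡ 4 mod 53]
  = (1/53)    [53 ≡ 5 mod 8 ⇒ (2/53)^2 = +1]
  = 1    [(1/53) = 1]
Second factor (10/53):
(10/53)
  = -(5/53)    [53 ≡ 5 mod 8 ⇒ (2/53) = -1]
  = -(53/5)    [QR: 5 ≡ 1 mod 4, sign kept]
  = -(3/5)    [53 ≡ 3 mod 5]
  = -(5/3)    [QR: 5 ≡ 1 mod 4, sign kept]
  = -(2/3)    [5 ≡ 2 mod 3]
  = (1/3)    [3 ≡ 3 mod 8 ⇒ (2/3) = -1]
  = 1    [(1/3) = 1]
Product: (1)·(1) = 1.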